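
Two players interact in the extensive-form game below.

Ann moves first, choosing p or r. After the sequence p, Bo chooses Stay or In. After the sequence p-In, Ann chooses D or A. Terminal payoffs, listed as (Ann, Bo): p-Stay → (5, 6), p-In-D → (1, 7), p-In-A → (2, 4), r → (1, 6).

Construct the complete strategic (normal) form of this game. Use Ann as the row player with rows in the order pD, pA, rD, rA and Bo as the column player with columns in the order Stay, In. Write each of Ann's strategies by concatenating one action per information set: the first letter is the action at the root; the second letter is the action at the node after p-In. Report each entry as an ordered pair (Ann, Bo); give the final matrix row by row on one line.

pD: (5,6) (1,7) | pA: (5,6) (2,4) | rD: (1,6) (1,6) | rA: (1,6) (1,6)

Row pD: Stay→(5,6), In→(1,7)
Row pA: Stay→(5,6), In→(2,4)
Row rD: Stay→(1,6), In→(1,6)
Row rA: Stay→(1,6), In→(1,6)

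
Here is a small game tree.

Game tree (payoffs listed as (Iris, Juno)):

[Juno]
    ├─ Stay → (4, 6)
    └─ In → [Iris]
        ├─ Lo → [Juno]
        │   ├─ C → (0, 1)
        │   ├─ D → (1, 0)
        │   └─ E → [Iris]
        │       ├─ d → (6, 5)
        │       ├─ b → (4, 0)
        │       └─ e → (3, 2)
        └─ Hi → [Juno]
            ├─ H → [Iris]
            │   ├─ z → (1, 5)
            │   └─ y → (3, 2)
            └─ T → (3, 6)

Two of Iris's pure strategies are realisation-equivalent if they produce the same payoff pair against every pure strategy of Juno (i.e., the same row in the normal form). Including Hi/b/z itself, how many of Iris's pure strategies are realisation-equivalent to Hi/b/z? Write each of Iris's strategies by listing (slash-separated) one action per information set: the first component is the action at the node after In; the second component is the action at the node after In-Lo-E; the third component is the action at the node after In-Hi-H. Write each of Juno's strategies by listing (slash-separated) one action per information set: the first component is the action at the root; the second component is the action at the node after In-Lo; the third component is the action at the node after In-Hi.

3

Row for Hi/b/z (columns Stay/C/H, Stay/C/T, Stay/D/H, Stay/D/T, Stay/E/H, Stay/E/T, In/C/H, In/C/T, In/D/H, In/D/T, In/E/H, In/E/T): (4,6) (4,6) (4,6) (4,6) (4,6) (4,6) (1,5) (3,6) (1,5) (3,6) (1,5) (3,6).
Under Hi/b/z, Iris's choice at the node after In-Lo-E can never be reached regardless of what Juno does, so varying those choices leaves every outcome unchanged.
Holding the reachable choices fixed and varying the unreachable one freely already gives 3 equivalent strategies.
No other strategy reproduces this row, so those 3 are the full class: Hi/d/z, Hi/b/z, Hi/e/z.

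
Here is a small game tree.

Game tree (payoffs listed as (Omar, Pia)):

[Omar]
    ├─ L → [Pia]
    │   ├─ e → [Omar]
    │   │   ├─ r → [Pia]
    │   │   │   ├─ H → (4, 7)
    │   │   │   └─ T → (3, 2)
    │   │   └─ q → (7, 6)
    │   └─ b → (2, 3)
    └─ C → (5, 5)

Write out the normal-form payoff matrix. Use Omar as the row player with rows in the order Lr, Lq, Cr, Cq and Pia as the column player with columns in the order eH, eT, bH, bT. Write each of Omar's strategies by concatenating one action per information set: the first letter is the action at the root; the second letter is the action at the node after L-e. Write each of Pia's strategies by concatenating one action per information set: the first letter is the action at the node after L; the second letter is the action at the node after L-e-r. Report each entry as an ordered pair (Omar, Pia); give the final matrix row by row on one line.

Lr: (4,7) (3,2) (2,3) (2,3) | Lq: (7,6) (7,6) (2,3) (2,3) | Cr: (5,5) (5,5) (5,5) (5,5) | Cq: (5,5) (5,5) (5,5) (5,5)

           eH       eT       bH       bT
  Lr    (4,7)    (3,2)    (2,3)    (2,3)
  Lq    (7,6)    (7,6)    (2,3)    (2,3)
  Cr    (5,5)    (5,5)    (5,5)    (5,5)
  Cq    (5,5)    (5,5)    (5,5)    (5,5)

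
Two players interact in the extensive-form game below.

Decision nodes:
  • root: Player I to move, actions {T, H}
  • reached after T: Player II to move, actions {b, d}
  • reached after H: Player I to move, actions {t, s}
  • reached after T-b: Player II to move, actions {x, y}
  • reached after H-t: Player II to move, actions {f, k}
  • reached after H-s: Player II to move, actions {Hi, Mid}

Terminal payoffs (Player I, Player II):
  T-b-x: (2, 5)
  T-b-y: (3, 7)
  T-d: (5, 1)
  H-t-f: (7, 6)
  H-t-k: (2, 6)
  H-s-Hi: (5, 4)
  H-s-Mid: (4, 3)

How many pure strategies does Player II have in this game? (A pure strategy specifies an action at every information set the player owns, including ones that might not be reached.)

Player II owns the node after T with actions {b, d} — two choices.
Player II owns the node after T-b with actions {x, y} — two choices.
Player II owns the node after H-t with actions {f, k} — two choices.
Player II owns the node after H-s with actions {Hi, Mid} — two choices.
A pure strategy fixes one action at each information set independently, so the count is the product 2 × 2 × 2 × 2 = 16.
(For reference, Player I has 4 pure strategies, giving a 16×4 normal-form matrix.)

16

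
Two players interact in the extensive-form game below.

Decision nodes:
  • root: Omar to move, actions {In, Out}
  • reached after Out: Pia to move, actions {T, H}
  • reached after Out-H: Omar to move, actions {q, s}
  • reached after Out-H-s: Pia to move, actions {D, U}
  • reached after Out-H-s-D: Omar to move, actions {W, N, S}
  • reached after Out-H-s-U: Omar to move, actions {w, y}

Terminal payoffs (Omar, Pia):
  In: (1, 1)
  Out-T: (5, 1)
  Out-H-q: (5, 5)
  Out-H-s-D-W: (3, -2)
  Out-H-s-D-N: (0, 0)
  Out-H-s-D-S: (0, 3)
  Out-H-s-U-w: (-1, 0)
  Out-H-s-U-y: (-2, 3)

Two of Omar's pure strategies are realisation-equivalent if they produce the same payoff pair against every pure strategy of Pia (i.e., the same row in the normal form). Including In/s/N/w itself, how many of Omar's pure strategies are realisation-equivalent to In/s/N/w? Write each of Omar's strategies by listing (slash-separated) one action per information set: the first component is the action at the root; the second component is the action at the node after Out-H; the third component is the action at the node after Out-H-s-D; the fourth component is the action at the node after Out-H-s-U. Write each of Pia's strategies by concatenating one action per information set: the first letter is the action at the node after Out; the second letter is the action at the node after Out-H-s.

Row for In/s/N/w (columns TD, TU, HD, HU): (1,1) (1,1) (1,1) (1,1).
Under In/s/N/w, Omar's choice at the node after Out-H and at the node after Out-H-s-D and at the node after Out-H-s-U can never be reached regardless of what Pia does, so varying those choices leaves every outcome unchanged.
Holding the reachable choices fixed and varying the unreachable ones freely already gives 2 × 3 × 2 = 12 equivalent strategies.
No other strategy reproduces this row, so those 12 are the full class: In/q/W/w, In/q/W/y, In/q/N/w, In/q/N/y, In/q/S/w, In/q/S/y, In/s/W/w, In/s/W/y, In/s/N/w, In/s/N/y, In/s/S/w, In/s/S/y.

12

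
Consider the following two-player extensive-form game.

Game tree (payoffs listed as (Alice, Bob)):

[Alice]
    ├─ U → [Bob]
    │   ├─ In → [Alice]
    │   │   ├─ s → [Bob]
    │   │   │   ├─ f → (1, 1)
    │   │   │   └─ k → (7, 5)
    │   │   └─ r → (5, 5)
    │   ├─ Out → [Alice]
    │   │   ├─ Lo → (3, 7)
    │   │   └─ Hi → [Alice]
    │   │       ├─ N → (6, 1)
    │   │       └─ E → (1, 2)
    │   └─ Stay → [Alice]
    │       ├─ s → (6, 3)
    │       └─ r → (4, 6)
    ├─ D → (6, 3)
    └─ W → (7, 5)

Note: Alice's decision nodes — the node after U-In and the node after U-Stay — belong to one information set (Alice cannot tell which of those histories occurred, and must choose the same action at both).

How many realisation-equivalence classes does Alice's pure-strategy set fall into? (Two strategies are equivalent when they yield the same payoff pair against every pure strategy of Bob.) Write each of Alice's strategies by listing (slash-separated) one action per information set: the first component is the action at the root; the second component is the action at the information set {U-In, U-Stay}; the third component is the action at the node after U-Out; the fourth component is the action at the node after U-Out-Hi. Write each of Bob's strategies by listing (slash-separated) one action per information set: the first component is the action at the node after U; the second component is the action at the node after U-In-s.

Alice has 24 pure strategies: U/s/Lo/N, U/s/Lo/E, U/s/Hi/N, U/s/Hi/E, U/r/Lo/N, U/r/Lo/E, U/r/Hi/N, U/r/Hi/E, D/s/Lo/N, D/s/Lo/E, D/s/Hi/N, D/s/Hi/E, D/r/Lo/N, D/r/Lo/E, D/r/Hi/N, D/r/Hi/E, W/s/Lo/N, W/s/Lo/E, W/s/Hi/N, W/s/Hi/E, W/r/Lo/N, W/r/Lo/E, W/r/Hi/N, W/r/Hi/E. Columns: In/f, In/k, Out/f, Out/k, Stay/f, Stay/k.
{U/s/Lo/N, U/s/Lo/E} → row (1,1) (7,5) (3,7) (3,7) (6,3) (6,3)
{U/s/Hi/N} → row (1,1) (7,5) (6,1) (6,1) (6,3) (6,3)
{U/s/Hi/E} → row (1,1) (7,5) (1,2) (1,2) (6,3) (6,3)
{U/r/Lo/N, U/r/Lo/E} → row (5,5) (5,5) (3,7) (3,7) (4,6) (4,6)
{U/r/Hi/N} → row (5,5) (5,5) (6,1) (6,1) (4,6) (4,6)
{U/r/Hi/E} → row (5,5) (5,5) (1,2) (1,2) (4,6) (4,6)
{D/s/Lo/N, D/s/Lo/E, D/s/Hi/N, D/s/Hi/E, D/r/Lo/N, D/r/Lo/E, D/r/Hi/N, D/r/Hi/E} → row (6,3) (6,3) (6,3) (6,3) (6,3) (6,3)
{W/s/Lo/N, W/s/Lo/E, W/s/Hi/N, W/s/Hi/E, W/r/Lo/N, W/r/Lo/E, W/r/Hi/N, W/r/Hi/E} → row (7,5) (7,5) (7,5) (7,5) (7,5) (7,5)
That's 8 distinct rows out of 24 strategies.

8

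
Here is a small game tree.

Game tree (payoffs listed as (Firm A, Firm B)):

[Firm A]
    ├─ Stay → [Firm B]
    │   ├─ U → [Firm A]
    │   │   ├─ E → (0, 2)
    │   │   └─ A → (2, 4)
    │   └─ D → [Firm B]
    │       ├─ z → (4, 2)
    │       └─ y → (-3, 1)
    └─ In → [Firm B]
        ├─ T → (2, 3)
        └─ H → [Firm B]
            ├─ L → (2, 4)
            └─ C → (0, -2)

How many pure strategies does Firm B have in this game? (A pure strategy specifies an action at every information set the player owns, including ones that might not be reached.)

Firm B owns the node after Stay with actions {U, D} — two choices.
Firm B owns the node after In with actions {T, H} — two choices.
Firm B owns the node after Stay-D with actions {z, y} — two choices.
Firm B owns the node after In-H with actions {L, C} — two choices.
A pure strategy fixes one action at each information set independently, so the count is the product 2 × 2 × 2 × 2 = 16.
(For reference, Firm A has 4 pure strategies, giving a 16×4 normal-form matrix.)

16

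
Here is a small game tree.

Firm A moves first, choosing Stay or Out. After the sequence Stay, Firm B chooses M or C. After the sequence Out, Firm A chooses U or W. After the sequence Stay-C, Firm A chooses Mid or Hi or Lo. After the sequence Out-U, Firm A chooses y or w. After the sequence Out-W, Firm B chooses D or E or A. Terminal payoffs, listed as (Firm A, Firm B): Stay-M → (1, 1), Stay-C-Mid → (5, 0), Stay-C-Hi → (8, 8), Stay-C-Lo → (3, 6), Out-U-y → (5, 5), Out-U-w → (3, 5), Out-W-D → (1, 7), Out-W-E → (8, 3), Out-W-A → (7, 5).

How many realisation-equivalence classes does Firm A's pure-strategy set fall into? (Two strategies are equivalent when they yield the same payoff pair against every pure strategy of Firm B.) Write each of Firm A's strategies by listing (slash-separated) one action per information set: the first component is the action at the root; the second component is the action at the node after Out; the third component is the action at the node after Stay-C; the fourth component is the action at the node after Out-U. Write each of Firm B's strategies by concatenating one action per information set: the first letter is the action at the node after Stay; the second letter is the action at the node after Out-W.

6

Firm A has 24 pure strategies: Stay/U/Mid/y, Stay/U/Mid/w, Stay/U/Hi/y, Stay/U/Hi/w, Stay/U/Lo/y, Stay/U/Lo/w, Stay/W/Mid/y, Stay/W/Mid/w, Stay/W/Hi/y, Stay/W/Hi/w, Stay/W/Lo/y, Stay/W/Lo/w, Out/U/Mid/y, Out/U/Mid/w, Out/U/Hi/y, Out/U/Hi/w, Out/U/Lo/y, Out/U/Lo/w, Out/W/Mid/y, Out/W/Mid/w, Out/W/Hi/y, Out/W/Hi/w, Out/W/Lo/y, Out/W/Lo/w. Columns: MD, ME, MA, CD, CE, CA.
{Stay/U/Mid/y, Stay/U/Mid/w, Stay/W/Mid/y, Stay/W/Mid/w} → row (1,1) (1,1) (1,1) (5,0) (5,0) (5,0)
{Stay/U/Hi/y, Stay/U/Hi/w, Stay/W/Hi/y, Stay/W/Hi/w} → row (1,1) (1,1) (1,1) (8,8) (8,8) (8,8)
{Stay/U/Lo/y, Stay/U/Lo/w, Stay/W/Lo/y, Stay/W/Lo/w} → row (1,1) (1,1) (1,1) (3,6) (3,6) (3,6)
{Out/U/Mid/y, Out/U/Hi/y, Out/U/Lo/y} → row (5,5) (5,5) (5,5) (5,5) (5,5) (5,5)
{Out/U/Mid/w, Out/U/Hi/w, Out/U/Lo/w} → row (3,5) (3,5) (3,5) (3,5) (3,5) (3,5)
{Out/W/Mid/y, Out/W/Mid/w, Out/W/Hi/y, Out/W/Hi/w, Out/W/Lo/y, Out/W/Lo/w} → row (1,7) (8,3) (7,5) (1,7) (8,3) (7,5)
That's 6 distinct rows out of 24 strategies.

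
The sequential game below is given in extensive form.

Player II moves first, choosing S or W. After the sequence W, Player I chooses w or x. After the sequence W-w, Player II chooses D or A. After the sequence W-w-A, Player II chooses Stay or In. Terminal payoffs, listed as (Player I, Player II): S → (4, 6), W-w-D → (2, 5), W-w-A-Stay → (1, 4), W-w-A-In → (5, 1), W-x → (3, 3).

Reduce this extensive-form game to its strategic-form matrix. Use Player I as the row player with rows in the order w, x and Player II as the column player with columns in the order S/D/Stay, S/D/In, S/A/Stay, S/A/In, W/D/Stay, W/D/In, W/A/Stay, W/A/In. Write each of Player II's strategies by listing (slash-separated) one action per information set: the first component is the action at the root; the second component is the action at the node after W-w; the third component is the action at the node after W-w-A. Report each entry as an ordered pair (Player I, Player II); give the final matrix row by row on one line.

w: (4,6) (4,6) (4,6) (4,6) (2,5) (2,5) (1,4) (5,1) | x: (4,6) (4,6) (4,6) (4,6) (3,3) (3,3) (3,3) (3,3)

      S/D/Stay   S/D/In  S/A/Stay   S/A/In  W/D/Stay   W/D/In  W/A/Stay   W/A/In
   w    (4,6)    (4,6)    (4,6)    (4,6)    (2,5)    (2,5)    (1,4)    (5,1)
   x    (4,6)    (4,6)    (4,6)    (4,6)    (3,3)    (3,3)    (3,3)    (3,3)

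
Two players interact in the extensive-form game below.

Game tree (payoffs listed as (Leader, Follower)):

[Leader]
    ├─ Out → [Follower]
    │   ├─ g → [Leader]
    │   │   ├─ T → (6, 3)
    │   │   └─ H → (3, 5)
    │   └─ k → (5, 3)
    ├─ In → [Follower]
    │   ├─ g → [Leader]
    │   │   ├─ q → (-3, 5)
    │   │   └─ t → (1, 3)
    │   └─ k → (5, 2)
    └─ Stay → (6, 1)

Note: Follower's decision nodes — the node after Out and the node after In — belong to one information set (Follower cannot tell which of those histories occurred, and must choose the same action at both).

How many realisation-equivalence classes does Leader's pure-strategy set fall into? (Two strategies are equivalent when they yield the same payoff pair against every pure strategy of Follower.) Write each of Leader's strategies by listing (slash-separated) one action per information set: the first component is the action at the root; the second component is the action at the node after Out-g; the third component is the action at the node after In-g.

Leader has 12 pure strategies: Out/T/q, Out/T/t, Out/H/q, Out/H/t, In/T/q, In/T/t, In/H/q, In/H/t, Stay/T/q, Stay/T/t, Stay/H/q, Stay/H/t. Columns: g, k.
{Out/T/q, Out/T/t} → row (6,3) (5,3)
{Out/H/q, Out/H/t} → row (3,5) (5,3)
{In/T/q, In/H/q} → row (-3,5) (5,2)
{In/T/t, In/H/t} → row (1,3) (5,2)
{Stay/T/q, Stay/T/t, Stay/H/q, Stay/H/t} → row (6,1) (6,1)
That's 5 distinct rows out of 12 strategies.

5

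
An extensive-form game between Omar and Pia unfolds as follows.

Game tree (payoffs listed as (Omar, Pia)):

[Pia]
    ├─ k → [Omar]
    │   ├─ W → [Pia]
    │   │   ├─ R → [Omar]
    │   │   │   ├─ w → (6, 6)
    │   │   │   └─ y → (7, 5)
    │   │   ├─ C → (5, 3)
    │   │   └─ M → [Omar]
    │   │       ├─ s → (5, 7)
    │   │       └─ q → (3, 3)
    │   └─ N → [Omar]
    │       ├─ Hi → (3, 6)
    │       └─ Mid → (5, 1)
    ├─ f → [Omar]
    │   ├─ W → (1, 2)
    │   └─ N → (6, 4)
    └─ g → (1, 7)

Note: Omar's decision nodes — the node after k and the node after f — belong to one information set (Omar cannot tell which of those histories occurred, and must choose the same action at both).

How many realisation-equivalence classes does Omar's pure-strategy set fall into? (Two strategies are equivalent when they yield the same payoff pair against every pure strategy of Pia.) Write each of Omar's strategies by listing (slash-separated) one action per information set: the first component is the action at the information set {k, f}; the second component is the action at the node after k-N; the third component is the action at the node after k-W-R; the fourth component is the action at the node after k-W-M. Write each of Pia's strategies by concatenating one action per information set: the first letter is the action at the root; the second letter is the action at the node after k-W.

Omar has 16 pure strategies: W/Hi/w/s, W/Hi/w/q, W/Hi/y/s, W/Hi/y/q, W/Mid/w/s, W/Mid/w/q, W/Mid/y/s, W/Mid/y/q, N/Hi/w/s, N/Hi/w/q, N/Hi/y/s, N/Hi/y/q, N/Mid/w/s, N/Mid/w/q, N/Mid/y/s, N/Mid/y/q. Columns: kR, kC, kM, fR, fC, fM, gR, gC, gM.
{W/Hi/w/s, W/Mid/w/s} → row (6,6) (5,3) (5,7) (1,2) (1,2) (1,2) (1,7) (1,7) (1,7)
{W/Hi/w/q, W/Mid/w/q} → row (6,6) (5,3) (3,3) (1,2) (1,2) (1,2) (1,7) (1,7) (1,7)
{W/Hi/y/s, W/Mid/y/s} → row (7,5) (5,3) (5,7) (1,2) (1,2) (1,2) (1,7) (1,7) (1,7)
{W/Hi/y/q, W/Mid/y/q} → row (7,5) (5,3) (3,3) (1,2) (1,2) (1,2) (1,7) (1,7) (1,7)
{N/Hi/w/s, N/Hi/w/q, N/Hi/y/s, N/Hi/y/q} → row (3,6) (3,6) (3,6) (6,4) (6,4) (6,4) (1,7) (1,7) (1,7)
{N/Mid/w/s, N/Mid/w/q, N/Mid/y/s, N/Mid/y/q} → row (5,1) (5,1) (5,1) (6,4) (6,4) (6,4) (1,7) (1,7) (1,7)
That's 6 distinct rows out of 16 strategies.

6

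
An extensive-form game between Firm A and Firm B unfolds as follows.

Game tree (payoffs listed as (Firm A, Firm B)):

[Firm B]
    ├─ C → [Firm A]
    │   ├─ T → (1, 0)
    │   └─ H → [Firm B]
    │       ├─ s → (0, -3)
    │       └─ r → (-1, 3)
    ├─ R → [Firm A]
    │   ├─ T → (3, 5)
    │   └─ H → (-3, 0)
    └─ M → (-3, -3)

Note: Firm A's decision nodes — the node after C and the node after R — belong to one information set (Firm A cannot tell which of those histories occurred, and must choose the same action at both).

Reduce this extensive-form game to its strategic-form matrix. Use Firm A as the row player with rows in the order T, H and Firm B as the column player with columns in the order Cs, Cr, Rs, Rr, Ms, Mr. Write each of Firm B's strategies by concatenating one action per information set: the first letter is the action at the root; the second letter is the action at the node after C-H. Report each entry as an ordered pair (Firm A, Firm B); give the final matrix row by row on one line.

Row T: Cs→(1,0), Cr→(1,0), Rs→(3,5), Rr→(3,5), Ms→(-3,-3), Mr→(-3,-3)
Row H: Cs→(0,-3), Cr→(-1,3), Rs→(-3,0), Rr→(-3,0), Ms→(-3,-3), Mr→(-3,-3)

T: (1,0) (1,0) (3,5) (3,5) (-3,-3) (-3,-3) | H: (0,-3) (-1,3) (-3,0) (-3,0) (-3,-3) (-3,-3)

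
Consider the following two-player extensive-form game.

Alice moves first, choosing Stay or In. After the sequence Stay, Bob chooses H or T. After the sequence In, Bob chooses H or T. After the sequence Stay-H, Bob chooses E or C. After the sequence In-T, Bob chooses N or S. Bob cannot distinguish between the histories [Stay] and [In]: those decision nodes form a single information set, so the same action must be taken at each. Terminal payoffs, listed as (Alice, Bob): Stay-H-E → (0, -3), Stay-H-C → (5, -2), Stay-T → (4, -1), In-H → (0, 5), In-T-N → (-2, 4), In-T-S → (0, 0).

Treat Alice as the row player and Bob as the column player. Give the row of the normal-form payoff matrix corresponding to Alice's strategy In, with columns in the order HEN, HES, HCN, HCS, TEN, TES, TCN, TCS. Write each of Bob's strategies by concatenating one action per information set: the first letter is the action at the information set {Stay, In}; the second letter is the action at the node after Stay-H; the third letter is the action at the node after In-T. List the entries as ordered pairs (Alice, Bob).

vs HEN: Alice plays In → Bob plays H at [In] → (0, 5)
vs HES: Alice plays In → Bob plays H at [In] → (0, 5)
vs HCN: Alice plays In → Bob plays H at [In] → (0, 5)
vs HCS: Alice plays In → Bob plays H at [In] → (0, 5)
vs TEN: Alice plays In → Bob plays T at [In] → Bob plays N at [In-T] → (-2, 4)
vs TES: Alice plays In → Bob plays T at [In] → Bob plays S at [In-T] → (0, 0)
vs TCN: Alice plays In → Bob plays T at [In] → Bob plays N at [In-T] → (-2, 4)
vs TCS: Alice plays In → Bob plays T at [In] → Bob plays S at [In-T] → (0, 0)

(0,5) (0,5) (0,5) (0,5) (-2,4) (0,0) (-2,4) (0,0)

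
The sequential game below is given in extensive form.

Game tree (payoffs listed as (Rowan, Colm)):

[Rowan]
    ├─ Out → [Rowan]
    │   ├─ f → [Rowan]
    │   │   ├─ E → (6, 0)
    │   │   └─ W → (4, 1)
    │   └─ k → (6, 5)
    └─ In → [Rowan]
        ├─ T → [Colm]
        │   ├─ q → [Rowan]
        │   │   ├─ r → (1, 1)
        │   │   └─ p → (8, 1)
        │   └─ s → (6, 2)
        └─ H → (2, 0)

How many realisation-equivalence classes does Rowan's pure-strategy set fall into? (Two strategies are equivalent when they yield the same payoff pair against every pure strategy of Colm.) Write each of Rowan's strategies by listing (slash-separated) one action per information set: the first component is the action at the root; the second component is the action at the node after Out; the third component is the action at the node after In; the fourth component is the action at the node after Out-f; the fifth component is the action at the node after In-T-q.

Rowan has 32 pure strategies: Out/f/T/E/r, Out/f/T/E/p, Out/f/T/W/r, Out/f/T/W/p, Out/f/H/E/r, Out/f/H/E/p, Out/f/H/W/r, Out/f/H/W/p, Out/k/T/E/r, Out/k/T/E/p, Out/k/T/W/r, Out/k/T/W/p, Out/k/H/E/r, Out/k/H/E/p, Out/k/H/W/r, Out/k/H/W/p, In/f/T/E/r, In/f/T/E/p, In/f/T/W/r, In/f/T/W/p, In/f/H/E/r, In/f/H/E/p, In/f/H/W/r, In/f/H/W/p, In/k/T/E/r, In/k/T/E/p, In/k/T/W/r, In/k/T/W/p, In/k/H/E/r, In/k/H/E/p, In/k/H/W/r, In/k/H/W/p. Columns: q, s.
{Out/f/T/E/r, Out/f/T/E/p, Out/f/H/E/r, Out/f/H/E/p} → row (6,0) (6,0)
{Out/f/T/W/r, Out/f/T/W/p, Out/f/H/W/r, Out/f/H/W/p} → row (4,1) (4,1)
{Out/k/T/E/r, Out/k/T/E/p, Out/k/T/W/r, Out/k/T/W/p, Out/k/H/E/r, Out/k/H/E/p, Out/k/H/W/r, Out/k/H/W/p} → row (6,5) (6,5)
{In/f/T/E/r, In/f/T/W/r, In/k/T/E/r, In/k/T/W/r} → row (1,1) (6,2)
{In/f/T/E/p, In/f/T/W/p, In/k/T/E/p, In/k/T/W/p} → row (8,1) (6,2)
{In/f/H/E/r, In/f/H/E/p, In/f/H/W/r, In/f/H/W/p, In/k/H/E/r, In/k/H/E/p, In/k/H/W/r, In/k/H/W/p} → row (2,0) (2,0)
That's 6 distinct rows out of 32 strategies.

6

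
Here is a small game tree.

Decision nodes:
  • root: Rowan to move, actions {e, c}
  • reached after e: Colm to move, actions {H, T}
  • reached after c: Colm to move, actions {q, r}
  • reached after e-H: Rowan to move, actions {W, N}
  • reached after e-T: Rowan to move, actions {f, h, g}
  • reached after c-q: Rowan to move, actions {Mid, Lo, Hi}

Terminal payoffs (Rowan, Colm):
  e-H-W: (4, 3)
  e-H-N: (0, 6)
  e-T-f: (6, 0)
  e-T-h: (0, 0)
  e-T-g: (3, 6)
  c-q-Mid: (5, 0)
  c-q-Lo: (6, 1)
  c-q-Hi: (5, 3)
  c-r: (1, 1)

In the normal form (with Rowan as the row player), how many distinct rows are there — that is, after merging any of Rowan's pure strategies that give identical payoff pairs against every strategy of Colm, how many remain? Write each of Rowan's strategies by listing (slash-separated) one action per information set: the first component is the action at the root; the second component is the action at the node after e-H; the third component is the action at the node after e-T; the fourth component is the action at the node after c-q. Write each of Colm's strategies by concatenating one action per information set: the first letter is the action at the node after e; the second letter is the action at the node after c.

9

Rowan has 36 pure strategies: e/W/f/Mid, e/W/f/Lo, e/W/f/Hi, e/W/h/Mid, e/W/h/Lo, e/W/h/Hi, e/W/g/Mid, e/W/g/Lo, e/W/g/Hi, e/N/f/Mid, e/N/f/Lo, e/N/f/Hi, e/N/h/Mid, e/N/h/Lo, e/N/h/Hi, e/N/g/Mid, e/N/g/Lo, e/N/g/Hi, c/W/f/Mid, c/W/f/Lo, c/W/f/Hi, c/W/h/Mid, c/W/h/Lo, c/W/h/Hi, c/W/g/Mid, c/W/g/Lo, c/W/g/Hi, c/N/f/Mid, c/N/f/Lo, c/N/f/Hi, c/N/h/Mid, c/N/h/Lo, c/N/h/Hi, c/N/g/Mid, c/N/g/Lo, c/N/g/Hi. Columns: Hq, Hr, Tq, Tr.
{e/W/f/Mid, e/W/f/Lo, e/W/f/Hi} → row (4,3) (4,3) (6,0) (6,0)
{e/W/h/Mid, e/W/h/Lo, e/W/h/Hi} → row (4,3) (4,3) (0,0) (0,0)
{e/W/g/Mid, e/W/g/Lo, e/W/g/Hi} → row (4,3) (4,3) (3,6) (3,6)
{e/N/f/Mid, e/N/f/Lo, e/N/f/Hi} → row (0,6) (0,6) (6,0) (6,0)
{e/N/h/Mid, e/N/h/Lo, e/N/h/Hi} → row (0,6) (0,6) (0,0) (0,0)
{e/N/g/Mid, e/N/g/Lo, e/N/g/Hi} → row (0,6) (0,6) (3,6) (3,6)
{c/W/f/Mid, c/W/h/Mid, c/W/g/Mid, c/N/f/Mid, c/N/h/Mid, c/N/g/Mid} → row (5,0) (1,1) (5,0) (1,1)
{c/W/f/Lo, c/W/h/Lo, c/W/g/Lo, c/N/f/Lo, c/N/h/Lo, c/N/g/Lo} → row (6,1) (1,1) (6,1) (1,1)
{c/W/f/Hi, c/W/h/Hi, c/W/g/Hi, c/N/f/Hi, c/N/h/Hi, c/N/g/Hi} → row (5,3) (1,1) (5,3) (1,1)
That's 9 distinct rows out of 36 strategies.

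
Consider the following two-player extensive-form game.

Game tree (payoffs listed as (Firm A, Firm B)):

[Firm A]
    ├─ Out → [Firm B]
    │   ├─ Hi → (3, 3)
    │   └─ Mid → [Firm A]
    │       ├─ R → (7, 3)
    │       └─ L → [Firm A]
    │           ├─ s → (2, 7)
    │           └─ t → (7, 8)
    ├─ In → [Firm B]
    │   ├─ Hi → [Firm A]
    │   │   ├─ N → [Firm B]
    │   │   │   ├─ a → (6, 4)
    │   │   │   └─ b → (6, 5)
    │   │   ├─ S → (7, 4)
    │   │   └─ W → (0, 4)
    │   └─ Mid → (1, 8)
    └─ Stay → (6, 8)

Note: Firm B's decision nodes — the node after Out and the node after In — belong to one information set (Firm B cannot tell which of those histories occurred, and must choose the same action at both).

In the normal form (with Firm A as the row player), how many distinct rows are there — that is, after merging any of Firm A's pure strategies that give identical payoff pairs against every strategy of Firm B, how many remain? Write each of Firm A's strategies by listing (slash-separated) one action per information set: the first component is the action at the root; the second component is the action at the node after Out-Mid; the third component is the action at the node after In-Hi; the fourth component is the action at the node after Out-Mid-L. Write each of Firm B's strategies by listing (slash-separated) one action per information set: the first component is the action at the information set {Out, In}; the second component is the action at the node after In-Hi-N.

Firm A has 36 pure strategies: Out/R/N/s, Out/R/N/t, Out/R/S/s, Out/R/S/t, Out/R/W/s, Out/R/W/t, Out/L/N/s, Out/L/N/t, Out/L/S/s, Out/L/S/t, Out/L/W/s, Out/L/W/t, In/R/N/s, In/R/N/t, In/R/S/s, In/R/S/t, In/R/W/s, In/R/W/t, In/L/N/s, In/L/N/t, In/L/S/s, In/L/S/t, In/L/W/s, In/L/W/t, Stay/R/N/s, Stay/R/N/t, Stay/R/S/s, Stay/R/S/t, Stay/R/W/s, Stay/R/W/t, Stay/L/N/s, Stay/L/N/t, Stay/L/S/s, Stay/L/S/t, Stay/L/W/s, Stay/L/W/t. Columns: Hi/a, Hi/b, Mid/a, Mid/b.
{Out/R/N/s, Out/R/N/t, Out/R/S/s, Out/R/S/t, Out/R/W/s, Out/R/W/t} → row (3,3) (3,3) (7,3) (7,3)
{Out/L/N/s, Out/L/S/s, Out/L/W/s} → row (3,3) (3,3) (2,7) (2,7)
{Out/L/N/t, Out/L/S/t, Out/L/W/t} → row (3,3) (3,3) (7,8) (7,8)
{In/R/N/s, In/R/N/t, In/L/N/s, In/L/N/t} → row (6,4) (6,5) (1,8) (1,8)
{In/R/S/s, In/R/S/t, In/L/S/s, In/L/S/t} → row (7,4) (7,4) (1,8) (1,8)
{In/R/W/s, In/R/W/t, In/L/W/s, In/L/W/t} → row (0,4) (0,4) (1,8) (1,8)
{Stay/R/N/s, Stay/R/N/t, Stay/R/S/s, Stay/R/S/t, Stay/R/W/s, Stay/R/W/t, Stay/L/N/s, Stay/L/N/t, Stay/L/S/s, Stay/L/S/t, Stay/L/W/s, Stay/L/W/t} → row (6,8) (6,8) (6,8) (6,8)
That's 7 distinct rows out of 36 strategies.

7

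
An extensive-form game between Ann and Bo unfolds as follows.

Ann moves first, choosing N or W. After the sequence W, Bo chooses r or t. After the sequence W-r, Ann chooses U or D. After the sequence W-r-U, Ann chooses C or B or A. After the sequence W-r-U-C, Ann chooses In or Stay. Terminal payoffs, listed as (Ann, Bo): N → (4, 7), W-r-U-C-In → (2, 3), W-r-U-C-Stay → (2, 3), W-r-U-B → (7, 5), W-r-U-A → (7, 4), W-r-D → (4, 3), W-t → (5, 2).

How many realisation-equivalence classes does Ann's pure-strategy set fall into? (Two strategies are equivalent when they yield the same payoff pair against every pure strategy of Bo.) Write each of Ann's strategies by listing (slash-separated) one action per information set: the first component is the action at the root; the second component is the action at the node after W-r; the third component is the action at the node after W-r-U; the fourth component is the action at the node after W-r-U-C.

5

Ann has 24 pure strategies: N/U/C/In, N/U/C/Stay, N/U/B/In, N/U/B/Stay, N/U/A/In, N/U/A/Stay, N/D/C/In, N/D/C/Stay, N/D/B/In, N/D/B/Stay, N/D/A/In, N/D/A/Stay, W/U/C/In, W/U/C/Stay, W/U/B/In, W/U/B/Stay, W/U/A/In, W/U/A/Stay, W/D/C/In, W/D/C/Stay, W/D/B/In, W/D/B/Stay, W/D/A/In, W/D/A/Stay. Columns: r, t.
{N/U/C/In, N/U/C/Stay, N/U/B/In, N/U/B/Stay, N/U/A/In, N/U/A/Stay, N/D/C/In, N/D/C/Stay, N/D/B/In, N/D/B/Stay, N/D/A/In, N/D/A/Stay} → row (4,7) (4,7)
{W/U/C/In, W/U/C/Stay} → row (2,3) (5,2)
{W/U/B/In, W/U/B/Stay} → row (7,5) (5,2)
{W/U/A/In, W/U/A/Stay} → row (7,4) (5,2)
{W/D/C/In, W/D/C/Stay, W/D/B/In, W/D/B/Stay, W/D/A/In, W/D/A/Stay} → row (4,3) (5,2)
That's 5 distinct rows out of 24 strategies.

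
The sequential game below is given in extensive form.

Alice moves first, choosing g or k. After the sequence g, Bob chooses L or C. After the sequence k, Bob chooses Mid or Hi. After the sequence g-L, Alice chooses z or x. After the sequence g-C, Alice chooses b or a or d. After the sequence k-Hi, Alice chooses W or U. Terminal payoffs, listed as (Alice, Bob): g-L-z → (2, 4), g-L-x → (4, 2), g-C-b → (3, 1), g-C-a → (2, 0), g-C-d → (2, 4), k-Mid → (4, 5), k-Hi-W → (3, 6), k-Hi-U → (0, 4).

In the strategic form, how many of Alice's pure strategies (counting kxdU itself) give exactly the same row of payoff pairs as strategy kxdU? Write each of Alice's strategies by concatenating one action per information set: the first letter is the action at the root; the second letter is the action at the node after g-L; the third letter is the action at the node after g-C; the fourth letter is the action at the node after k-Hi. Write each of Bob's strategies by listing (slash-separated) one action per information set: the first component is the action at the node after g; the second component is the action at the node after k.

6

Row for kxdU (columns L/Mid, L/Hi, C/Mid, C/Hi): (4,5) (0,4) (4,5) (0,4).
Under kxdU, Alice's choice at the node after g-L and at the node after g-C can never be reached regardless of what Bob does, so varying those choices leaves every outcome unchanged.
Holding the reachable choices fixed and varying the unreachable ones freely already gives 2 × 3 = 6 equivalent strategies.
No other strategy reproduces this row, so those 6 are the full class: kzbU, kzaU, kzdU, kxbU, kxaU, kxdU.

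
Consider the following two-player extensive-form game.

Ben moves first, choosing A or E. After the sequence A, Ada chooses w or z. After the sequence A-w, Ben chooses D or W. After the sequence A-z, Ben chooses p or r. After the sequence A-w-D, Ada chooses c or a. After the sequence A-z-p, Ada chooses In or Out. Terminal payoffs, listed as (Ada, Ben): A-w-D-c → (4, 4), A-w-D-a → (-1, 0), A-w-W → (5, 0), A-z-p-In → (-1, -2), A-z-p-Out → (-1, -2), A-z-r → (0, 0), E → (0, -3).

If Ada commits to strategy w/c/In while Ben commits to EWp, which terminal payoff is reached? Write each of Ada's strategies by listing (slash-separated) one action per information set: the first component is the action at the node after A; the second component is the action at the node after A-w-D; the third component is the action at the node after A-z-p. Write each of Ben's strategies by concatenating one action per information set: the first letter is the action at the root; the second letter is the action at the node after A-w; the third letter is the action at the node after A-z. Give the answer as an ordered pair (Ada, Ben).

Trace the play path from the root:
  Ben plays E
→ terminal payoff (0, -3).
(Ada's choice at the node after A is never reached on this path, so it doesn't affect the outcome.)

(0, -3)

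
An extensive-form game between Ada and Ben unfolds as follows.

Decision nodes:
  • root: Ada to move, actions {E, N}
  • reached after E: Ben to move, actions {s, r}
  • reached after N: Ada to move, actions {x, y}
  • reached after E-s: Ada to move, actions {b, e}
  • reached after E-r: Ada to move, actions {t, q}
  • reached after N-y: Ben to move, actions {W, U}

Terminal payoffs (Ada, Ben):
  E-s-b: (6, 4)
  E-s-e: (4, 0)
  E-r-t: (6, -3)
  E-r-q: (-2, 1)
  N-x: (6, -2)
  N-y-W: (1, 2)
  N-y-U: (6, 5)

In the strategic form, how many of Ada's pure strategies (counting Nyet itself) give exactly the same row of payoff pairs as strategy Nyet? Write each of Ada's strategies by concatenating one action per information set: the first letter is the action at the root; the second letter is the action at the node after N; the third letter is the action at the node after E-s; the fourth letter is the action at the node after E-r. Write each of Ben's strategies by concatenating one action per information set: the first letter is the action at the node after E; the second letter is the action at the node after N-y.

4

Row for Nyet (columns sW, sU, rW, rU): (1,2) (6,5) (1,2) (6,5).
Under Nyet, Ada's choice at the node after E-s and at the node after E-r can never be reached regardless of what Ben does, so varying those choices leaves every outcome unchanged.
Holding the reachable choices fixed and varying the unreachable ones freely already gives 2 × 2 = 4 equivalent strategies.
No other strategy reproduces this row, so those 4 are the full class: Nybt, Nybq, Nyet, Nyeq.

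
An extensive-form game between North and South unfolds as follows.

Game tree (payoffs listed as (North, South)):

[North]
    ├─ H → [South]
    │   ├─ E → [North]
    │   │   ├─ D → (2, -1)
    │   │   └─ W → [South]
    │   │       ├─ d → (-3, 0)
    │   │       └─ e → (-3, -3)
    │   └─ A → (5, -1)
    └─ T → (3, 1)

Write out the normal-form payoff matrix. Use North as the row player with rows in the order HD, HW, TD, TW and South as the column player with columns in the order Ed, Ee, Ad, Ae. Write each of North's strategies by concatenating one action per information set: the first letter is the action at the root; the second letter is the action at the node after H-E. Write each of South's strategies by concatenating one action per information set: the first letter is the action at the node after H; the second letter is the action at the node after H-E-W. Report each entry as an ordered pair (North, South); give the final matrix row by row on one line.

           Ed       Ee       Ad       Ae
  HD   (2,-1)   (2,-1)   (5,-1)   (5,-1)
  HW   (-3,0)  (-3,-3)   (5,-1)   (5,-1)
  TD    (3,1)    (3,1)    (3,1)    (3,1)
  TW    (3,1)    (3,1)    (3,1)    (3,1)

HD: (2,-1) (2,-1) (5,-1) (5,-1) | HW: (-3,0) (-3,-3) (5,-1) (5,-1) | TD: (3,1) (3,1) (3,1) (3,1) | TW: (3,1) (3,1) (3,1) (3,1)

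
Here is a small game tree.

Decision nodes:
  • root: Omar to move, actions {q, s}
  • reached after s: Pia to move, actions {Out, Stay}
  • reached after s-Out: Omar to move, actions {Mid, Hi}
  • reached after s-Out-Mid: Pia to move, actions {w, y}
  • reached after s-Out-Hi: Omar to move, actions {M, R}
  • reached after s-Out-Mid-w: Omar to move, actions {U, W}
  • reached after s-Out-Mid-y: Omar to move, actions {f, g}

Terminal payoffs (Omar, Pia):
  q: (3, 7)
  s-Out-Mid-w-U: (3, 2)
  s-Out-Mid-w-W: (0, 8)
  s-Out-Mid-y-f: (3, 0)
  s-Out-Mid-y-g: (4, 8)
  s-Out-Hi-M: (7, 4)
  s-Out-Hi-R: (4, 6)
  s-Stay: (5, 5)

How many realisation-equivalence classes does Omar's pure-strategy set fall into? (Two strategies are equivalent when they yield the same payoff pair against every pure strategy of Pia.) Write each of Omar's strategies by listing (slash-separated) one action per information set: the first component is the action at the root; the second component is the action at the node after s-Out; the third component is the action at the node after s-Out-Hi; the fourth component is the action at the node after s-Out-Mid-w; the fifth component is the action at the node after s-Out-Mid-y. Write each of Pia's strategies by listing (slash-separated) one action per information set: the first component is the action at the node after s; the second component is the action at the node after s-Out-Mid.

7

Omar has 32 pure strategies: q/Mid/M/U/f, q/Mid/M/U/g, q/Mid/M/W/f, q/Mid/M/W/g, q/Mid/R/U/f, q/Mid/R/U/g, q/Mid/R/W/f, q/Mid/R/W/g, q/Hi/M/U/f, q/Hi/M/U/g, q/Hi/M/W/f, q/Hi/M/W/g, q/Hi/R/U/f, q/Hi/R/U/g, q/Hi/R/W/f, q/Hi/R/W/g, s/Mid/M/U/f, s/Mid/M/U/g, s/Mid/M/W/f, s/Mid/M/W/g, s/Mid/R/U/f, s/Mid/R/U/g, s/Mid/R/W/f, s/Mid/R/W/g, s/Hi/M/U/f, s/Hi/M/U/g, s/Hi/M/W/f, s/Hi/M/W/g, s/Hi/R/U/f, s/Hi/R/U/g, s/Hi/R/W/f, s/Hi/R/W/g. Columns: Out/w, Out/y, Stay/w, Stay/y.
{q/Mid/M/U/f, q/Mid/M/U/g, q/Mid/M/W/f, q/Mid/M/W/g, q/Mid/R/U/f, q/Mid/R/U/g, q/Mid/R/W/f, q/Mid/R/W/g, q/Hi/M/U/f, q/Hi/M/U/g, q/Hi/M/W/f, q/Hi/M/W/g, q/Hi/R/U/f, q/Hi/R/U/g, q/Hi/R/W/f, q/Hi/R/W/g} → row (3,7) (3,7) (3,7) (3,7)
{s/Mid/M/U/f, s/Mid/R/U/f} → row (3,2) (3,0) (5,5) (5,5)
{s/Mid/M/U/g, s/Mid/R/U/g} → row (3,2) (4,8) (5,5) (5,5)
{s/Mid/M/W/f, s/Mid/R/W/f} → row (0,8) (3,0) (5,5) (5,5)
{s/Mid/M/W/g, s/Mid/R/W/g} → row (0,8) (4,8) (5,5) (5,5)
{s/Hi/M/U/f, s/Hi/M/U/g, s/Hi/M/W/f, s/Hi/M/W/g} → row (7,4) (7,4) (5,5) (5,5)
{s/Hi/R/U/f, s/Hi/R/U/g, s/Hi/R/W/f, s/Hi/R/W/g} → row (4,6) (4,6) (5,5) (5,5)
That's 7 distinct rows out of 32 strategies.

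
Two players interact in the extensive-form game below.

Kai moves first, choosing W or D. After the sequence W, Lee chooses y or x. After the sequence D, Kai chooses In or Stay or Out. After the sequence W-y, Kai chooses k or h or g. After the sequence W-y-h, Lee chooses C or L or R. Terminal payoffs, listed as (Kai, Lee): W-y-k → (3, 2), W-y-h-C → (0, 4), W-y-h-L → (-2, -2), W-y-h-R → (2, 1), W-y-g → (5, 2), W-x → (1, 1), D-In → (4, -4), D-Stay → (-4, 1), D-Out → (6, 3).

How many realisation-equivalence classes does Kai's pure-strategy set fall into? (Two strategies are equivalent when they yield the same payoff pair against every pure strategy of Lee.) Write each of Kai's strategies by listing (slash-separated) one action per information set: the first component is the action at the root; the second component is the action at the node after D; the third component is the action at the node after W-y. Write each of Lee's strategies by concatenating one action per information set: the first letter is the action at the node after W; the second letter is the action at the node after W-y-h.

Kai has 18 pure strategies: W/In/k, W/In/h, W/In/g, W/Stay/k, W/Stay/h, W/Stay/g, W/Out/k, W/Out/h, W/Out/g, D/In/k, D/In/h, D/In/g, D/Stay/k, D/Stay/h, D/Stay/g, D/Out/k, D/Out/h, D/Out/g. Columns: yC, yL, yR, xC, xL, xR.
{W/In/k, W/Stay/k, W/Out/k} → row (3,2) (3,2) (3,2) (1,1) (1,1) (1,1)
{W/In/h, W/Stay/h, W/Out/h} → row (0,4) (-2,-2) (2,1) (1,1) (1,1) (1,1)
{W/In/g, W/Stay/g, W/Out/g} → row (5,2) (5,2) (5,2) (1,1) (1,1) (1,1)
{D/In/k, D/In/h, D/In/g} → row (4,-4) (4,-4) (4,-4) (4,-4) (4,-4) (4,-4)
{D/Stay/k, D/Stay/h, D/Stay/g} → row (-4,1) (-4,1) (-4,1) (-4,1) (-4,1) (-4,1)
{D/Out/k, D/Out/h, D/Out/g} → row (6,3) (6,3) (6,3) (6,3) (6,3) (6,3)
That's 6 distinct rows out of 18 strategies.

6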